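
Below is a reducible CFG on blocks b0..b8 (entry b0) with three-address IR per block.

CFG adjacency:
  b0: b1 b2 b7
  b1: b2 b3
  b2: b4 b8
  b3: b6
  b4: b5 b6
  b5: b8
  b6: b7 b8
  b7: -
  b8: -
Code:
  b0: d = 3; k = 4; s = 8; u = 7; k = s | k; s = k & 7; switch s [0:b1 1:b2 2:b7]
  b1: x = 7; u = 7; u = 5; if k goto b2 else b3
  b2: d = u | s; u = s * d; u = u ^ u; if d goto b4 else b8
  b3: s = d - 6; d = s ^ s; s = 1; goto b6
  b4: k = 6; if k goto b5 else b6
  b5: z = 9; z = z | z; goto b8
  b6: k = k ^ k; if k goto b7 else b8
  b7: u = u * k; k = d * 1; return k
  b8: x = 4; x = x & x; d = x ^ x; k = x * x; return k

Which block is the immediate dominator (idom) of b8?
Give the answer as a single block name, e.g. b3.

idom tree: b1←b0 b2←b0 b3←b1 b4←b2 b5←b4 b6←b0 b7←b0 b8←b0
Join-block Dom:
  b2: preds {b0,b1}: {b0} ∩ {b0,b1} = {b0}; idom=b0
  b6: preds {b3,b4}: {b0,b1,b3} ∩ {b0,b2,b4} = {b0}; idom=b0
  b7: preds {b0,b6}: {b0} ∩ {b0,b6} = {b0}; idom=b0
  b8: preds {b2,b5,b6}: {b0,b2} ∩ {b0,b2,b4,b5} ∩ {b0,b6} = {b0}; idom=b0

idom(b8) = b0

Answer: b0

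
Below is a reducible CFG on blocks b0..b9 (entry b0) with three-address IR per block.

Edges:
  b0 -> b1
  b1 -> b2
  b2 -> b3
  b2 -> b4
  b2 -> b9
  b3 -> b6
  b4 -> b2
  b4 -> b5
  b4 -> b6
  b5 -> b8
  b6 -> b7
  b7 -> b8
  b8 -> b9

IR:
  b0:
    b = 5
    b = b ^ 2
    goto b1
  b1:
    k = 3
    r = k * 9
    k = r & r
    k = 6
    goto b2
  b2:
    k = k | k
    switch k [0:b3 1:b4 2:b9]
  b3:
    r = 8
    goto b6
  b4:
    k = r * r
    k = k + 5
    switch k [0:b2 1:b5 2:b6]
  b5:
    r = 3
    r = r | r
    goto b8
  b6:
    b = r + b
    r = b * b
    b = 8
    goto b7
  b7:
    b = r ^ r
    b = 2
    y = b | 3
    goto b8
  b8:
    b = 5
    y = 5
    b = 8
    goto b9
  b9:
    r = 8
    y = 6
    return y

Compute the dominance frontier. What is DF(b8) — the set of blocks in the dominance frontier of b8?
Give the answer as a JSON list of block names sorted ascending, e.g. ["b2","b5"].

Answer: ["b9"]

Working:
idom tree: b1←b0 b2←b1 b3←b2 b4←b2 b5←b4 b6←b2 b7←b6 b8←b2 b9←b2
Join-block Dom:
  b2: preds {b1,b4}: {b0,b1} ∩ {b0,b1,b2,b4} = {b0,b1}; idom=b1
  b6: preds {b3,b4}: {b0,b1,b2,b3} ∩ {b0,b1,b2,b4} = {b0,b1,b2}; idom=b2
  b8: preds {b5,b7}: {b0,b1,b2,b4,b5} ∩ {b0,b1,b2,b6,b7} = {b0,b1,b2}; idom=b2
  b9: preds {b2,b8}: {b0,b1,b2} ∩ {b0,b1,b2,b8} = {b0,b1,b2}; idom=b2

DF derivation:
  join b2 pred b1: · stop@b1
  join b2 pred b4: b4→b2 stop@b1
  join b6 pred b3: b3 stop@b2
  join b6 pred b4: b4 stop@b2
  join b8 pred b5: b5→b4 stop@b2
  join b8 pred b7: b7→b6 stop@b2
  join b9 pred b2: · stop@b2
  join b9 pred b8: b8 stop@b2
  b0 → ∅
  b1 → ∅
  b2 → {b2}
  b3 → {b6}
  b4 → {b2,b6,b8}
  b5 → {b8}
  b6 → {b8}
  b7 → {b8}
  b8 → {b9}
  b9 → ∅

DF(b8) = ["b9"]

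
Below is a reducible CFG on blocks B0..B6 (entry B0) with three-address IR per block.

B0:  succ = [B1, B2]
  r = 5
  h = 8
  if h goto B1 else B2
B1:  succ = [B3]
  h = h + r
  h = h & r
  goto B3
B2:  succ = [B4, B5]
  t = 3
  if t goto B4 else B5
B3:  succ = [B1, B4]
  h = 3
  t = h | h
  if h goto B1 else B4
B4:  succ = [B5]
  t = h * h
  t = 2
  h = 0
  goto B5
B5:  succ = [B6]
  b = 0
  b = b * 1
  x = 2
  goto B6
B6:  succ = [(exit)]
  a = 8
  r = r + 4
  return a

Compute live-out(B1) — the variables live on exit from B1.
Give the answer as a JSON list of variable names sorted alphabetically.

Answer: ["r"]

Analysis:
Block summaries:
  B0 def {h,r} use ∅
  B1 def {h} use {h,r}
  B2 def {t} use ∅
  B3 def {h,t} use ∅
  B4 def {h,t} use {h}
  B5 def {b,x} use ∅
  B6 def {a,r} use {r}

Backward fixpoint:
  live B0: ∅→{h,r}
  live B1: {h,r}→{r}
  live B2: {h,r}→{h,r}
  live B3: {r}→{h,r}
  live B4: {h,r}→{r}
  live B5: {r}→{r}
  live B6: {r}→∅

live-out(B1) = ["r"]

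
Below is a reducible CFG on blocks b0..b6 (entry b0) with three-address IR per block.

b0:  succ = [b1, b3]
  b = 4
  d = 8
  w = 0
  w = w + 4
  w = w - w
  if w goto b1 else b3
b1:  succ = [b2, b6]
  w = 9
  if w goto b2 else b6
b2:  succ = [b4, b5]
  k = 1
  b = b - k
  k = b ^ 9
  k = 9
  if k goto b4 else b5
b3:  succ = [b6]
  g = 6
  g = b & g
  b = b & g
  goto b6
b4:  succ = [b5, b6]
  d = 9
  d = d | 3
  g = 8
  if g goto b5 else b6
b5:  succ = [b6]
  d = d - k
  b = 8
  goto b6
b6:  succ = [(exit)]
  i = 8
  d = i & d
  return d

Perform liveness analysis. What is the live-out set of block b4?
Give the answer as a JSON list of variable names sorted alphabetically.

Per-block:
  b0: {b,d,w} / ∅
  b1: {w} / ∅
  b2: {b,k} / {b}
  b3: {b,g} / {b}
  b4: {d,g} / ∅
  b5: {b,d} / {d,k}
  b6: {d,i} / {d}

Backward fixpoint:
  live b0: ∅→{b,d}
  live b1: {b,d}→{b,d}
  live b2: {b,d}→{d,k}
  live b3: {b,d}→{d}
  live b4: {k}→{d,k}
  live b5: {d,k}→{d}
  live b6: {d}→∅

live-out(b4) = ["d", "k"]

Answer: ["d", "k"]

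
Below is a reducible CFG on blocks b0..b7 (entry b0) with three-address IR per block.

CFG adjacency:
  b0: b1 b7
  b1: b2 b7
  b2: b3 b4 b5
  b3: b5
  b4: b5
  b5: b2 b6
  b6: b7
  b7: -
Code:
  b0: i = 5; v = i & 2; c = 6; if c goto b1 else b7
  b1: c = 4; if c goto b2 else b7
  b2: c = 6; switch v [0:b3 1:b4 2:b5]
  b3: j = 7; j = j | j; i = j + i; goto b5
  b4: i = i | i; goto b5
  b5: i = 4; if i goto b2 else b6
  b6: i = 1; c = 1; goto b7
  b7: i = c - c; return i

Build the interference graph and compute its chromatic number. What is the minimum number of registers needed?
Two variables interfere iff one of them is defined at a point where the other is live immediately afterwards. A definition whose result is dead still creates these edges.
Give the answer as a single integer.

Answer: 3

Analysis:
Block summaries:
  b0: def={c,i,v} ue=∅
  b1: def={c} ue=∅
  b2: def={c} ue={v}
  b3: def={i,j} ue={i}
  b4: def={i} ue={i}
  b5: def={i} ue=∅
  b6: def={c,i} ue=∅
  b7: def={i} ue={c}

Backward fixpoint:
  b0: in=∅ out={c,i,v}
  b1: in={i,v} out={c,i,v}
  b2: in={i,v} out={i,v}
  b3: in={i,v} out={v}
  b4: in={i,v} out={v}
  b5: in={v} out={i,v}
  b6: in=∅ out={c}
  b7: in={c} out=∅

Interfere edges:
  c: {i,v}
  i: {c,j,v}
  j: {i,v}
  v: {c,i,j}

Colouring:
  lower bound: {c,i,v} mutually conflict ⇒ χ ≥ 3
  assign c→R2 i→R0 j→R2 v→R1 — no edge inside a register ⇒ χ ≤ 3
  χ = 3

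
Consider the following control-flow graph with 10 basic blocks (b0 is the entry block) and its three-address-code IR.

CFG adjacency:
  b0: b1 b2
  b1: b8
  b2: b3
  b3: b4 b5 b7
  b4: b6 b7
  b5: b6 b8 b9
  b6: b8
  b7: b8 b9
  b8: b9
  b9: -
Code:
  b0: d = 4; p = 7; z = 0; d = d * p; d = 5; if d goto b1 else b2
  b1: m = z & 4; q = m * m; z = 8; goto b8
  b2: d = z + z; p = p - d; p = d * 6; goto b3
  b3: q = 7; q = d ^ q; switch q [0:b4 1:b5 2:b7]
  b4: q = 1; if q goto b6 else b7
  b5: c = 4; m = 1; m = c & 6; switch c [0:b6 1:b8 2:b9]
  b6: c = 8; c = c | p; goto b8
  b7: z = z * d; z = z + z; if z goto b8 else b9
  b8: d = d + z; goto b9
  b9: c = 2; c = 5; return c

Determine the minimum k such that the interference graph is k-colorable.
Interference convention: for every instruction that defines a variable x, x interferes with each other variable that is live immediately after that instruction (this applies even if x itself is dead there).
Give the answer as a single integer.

Answer: 5

Analysis:
def/use:
  b0: def={d,p,z} ue=∅
  b1: def={m,q,z} ue={z}
  b2: def={d,p} ue={p,z}
  b3: def={q} ue={d}
  b4: def={q} ue=∅
  b5: def={c,m} ue=∅
  b6: def={c} ue={p}
  b7: def={z} ue={d,z}
  b8: def={d} ue={d,z}
  b9: def={c} ue=∅

Live sets:
  b0 li=∅ lo={d,p,z}
  b1 li={d,z} lo={d,z}
  b2 li={p,z} lo={d,p,z}
  b3 li={d,p,z} lo={d,p,z}
  b4 li={d,p,z} lo={d,p,z}
  b5 li={d,p,z} lo={d,p,z}
  b6 li={d,p,z} lo={d,z}
  b7 li={d,z} lo={d,z}
  b8 li={d,z} lo=∅
  b9 li=∅ lo=∅

Interference:
  c↔{d,m,p,z}
  d↔{c,m,p,q,z}
  m↔{c,d,p,z}
  p↔{c,d,m,q,z}
  q↔{d,p,z}
  z↔{c,d,m,p,q}

Registers:
  {c,d,m,p,z} pairwise interfere (5-clique) ⇒ χ ≥ 5
  assign c→r3 d→r0 m→r4 p→r1 q→r3 z→r2 — no edge inside a register ⇒ χ ≤ 5
  χ = 5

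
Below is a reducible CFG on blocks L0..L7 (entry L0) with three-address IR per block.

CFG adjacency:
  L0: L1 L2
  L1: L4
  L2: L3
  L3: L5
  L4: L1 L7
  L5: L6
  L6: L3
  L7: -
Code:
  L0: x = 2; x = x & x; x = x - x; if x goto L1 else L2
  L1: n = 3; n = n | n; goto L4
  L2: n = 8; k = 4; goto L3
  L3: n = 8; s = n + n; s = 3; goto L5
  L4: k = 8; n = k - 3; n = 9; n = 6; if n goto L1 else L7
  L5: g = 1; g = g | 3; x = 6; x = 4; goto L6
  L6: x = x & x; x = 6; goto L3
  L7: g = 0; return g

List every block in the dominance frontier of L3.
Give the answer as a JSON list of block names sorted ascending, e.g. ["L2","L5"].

Answer: ["L3"]

Derivation:
idom tree: L1←L0 L2←L0 L3←L2 L4←L1 L5←L3 L6←L5 L7←L4
Dom at joins:
  L1: preds {L0,L4}: {L0} ∩ {L0,L1,L4} = {L0}; idom=L0
  L3: preds {L2,L6}: {L0,L2} ∩ {L0,L2,L3,L5,L6} = {L0,L2}; idom=L2

Frontier:
  L1←L0: walk · to L0
  L1←L4: walk L4→L1 to L0
  L3←L2: walk · to L2
  L3←L6: walk L6→L5→L3 to L2
  DF(L0)=∅
  DF(L1)={L1}
  DF(L2)=∅
  DF(L3)={L3}
  DF(L4)={L1}
  DF(L5)={L3}
  DF(L6)={L3}
  DF(L7)=∅

DF(L3) = ["L3"]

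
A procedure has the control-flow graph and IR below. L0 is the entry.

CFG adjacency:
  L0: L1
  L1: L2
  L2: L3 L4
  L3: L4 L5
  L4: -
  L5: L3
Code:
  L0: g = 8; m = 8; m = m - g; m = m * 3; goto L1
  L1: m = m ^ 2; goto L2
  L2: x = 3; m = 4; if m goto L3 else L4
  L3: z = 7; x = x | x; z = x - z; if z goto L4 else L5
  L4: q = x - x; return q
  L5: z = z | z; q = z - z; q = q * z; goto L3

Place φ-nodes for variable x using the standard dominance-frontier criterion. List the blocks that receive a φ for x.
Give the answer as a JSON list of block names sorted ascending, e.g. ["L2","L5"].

Answer: ["L3", "L4"]

Derivation:
idom tree: L1←L0 L2←L1 L3←L2 L4←L2 L5←L3
Join-block Dom:
  L3: preds {L2,L5}: {L0,L1,L2} ∩ {L0,L1,L2,L3,L5} = {L0,L1,L2}; idom=L2
  L4: preds {L2,L3}: {L0,L1,L2} ∩ {L0,L1,L2,L3} = {L0,L1,L2}; idom=L2

Frontier:
  join L3 pred L2: · stop@L2
  join L3 pred L5: L5→L3 stop@L2
  join L4 pred L2: · stop@L2
  join L4 pred L3: L3 stop@L2
  L0 → ∅
  L1 → ∅
  L2 → ∅
  L3 → {L3,L4}
  L4 → ∅
  L5 → {L3}

φ for x: defs {L2,L3}
  DF⁺ = {L3,L4}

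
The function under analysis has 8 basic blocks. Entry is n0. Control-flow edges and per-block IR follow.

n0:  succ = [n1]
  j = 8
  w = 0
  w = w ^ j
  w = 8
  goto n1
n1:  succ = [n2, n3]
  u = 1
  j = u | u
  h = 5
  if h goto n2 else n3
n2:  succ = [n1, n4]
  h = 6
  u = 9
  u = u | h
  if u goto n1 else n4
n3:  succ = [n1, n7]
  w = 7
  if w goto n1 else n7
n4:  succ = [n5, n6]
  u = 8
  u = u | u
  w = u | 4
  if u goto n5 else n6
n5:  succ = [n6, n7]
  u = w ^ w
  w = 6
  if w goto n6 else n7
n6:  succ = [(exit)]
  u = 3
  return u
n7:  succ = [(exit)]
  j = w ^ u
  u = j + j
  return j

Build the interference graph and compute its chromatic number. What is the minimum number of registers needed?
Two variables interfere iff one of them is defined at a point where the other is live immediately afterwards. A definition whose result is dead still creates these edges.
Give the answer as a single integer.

Per-block:
  n0: def={j,w} ue=∅
  n1: def={h,j,u} ue=∅
  n2: def={h,u} ue=∅
  n3: def={w} ue=∅
  n4: def={u,w} ue=∅
  n5: def={u,w} ue={w}
  n6: def={u} ue=∅
  n7: def={j,u} ue={u,w}

Liveness:
  n0 li=∅ lo=∅
  n1 li=∅ lo={u}
  n2 li=∅ lo=∅
  n3 li={u} lo={u,w}
  n4 li=∅ lo={w}
  n5 li={w} lo={u,w}
  n6 li=∅ lo=∅
  n7 li={u,w} lo=∅

Conflict graph:
  h: {u}
  j: {u,w}
  u: {h,j,w}
  w: {j,u}

Colouring:
  {j,u,w} pairwise interfere (3-clique) ⇒ χ ≥ 3
  assign h→c1 j→c1 u→c0 w→c2 — no edge inside a register ⇒ χ ≤ 3
  χ = 3

Answer: 3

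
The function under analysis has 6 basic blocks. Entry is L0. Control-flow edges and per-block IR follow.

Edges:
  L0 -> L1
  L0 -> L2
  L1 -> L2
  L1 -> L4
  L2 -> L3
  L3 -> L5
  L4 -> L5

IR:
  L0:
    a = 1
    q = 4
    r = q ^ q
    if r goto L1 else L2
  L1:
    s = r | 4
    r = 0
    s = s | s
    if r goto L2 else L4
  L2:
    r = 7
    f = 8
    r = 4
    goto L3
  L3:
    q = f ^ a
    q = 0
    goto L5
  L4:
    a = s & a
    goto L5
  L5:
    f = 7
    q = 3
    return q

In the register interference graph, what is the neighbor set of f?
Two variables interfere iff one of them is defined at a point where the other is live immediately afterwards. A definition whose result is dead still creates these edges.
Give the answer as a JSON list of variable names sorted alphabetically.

def/use:
  L0 def {a,q,r} use ∅
  L1 def {r,s} use {r}
  L2 def {f,r} use ∅
  L3 def {q} use {a,f}
  L4 def {a} use {a,s}
  L5 def {f,q} use ∅

Live sets:
  L0 li=∅ lo={a,r}
  L1 li={a,r} lo={a,s}
  L2 li={a} lo={a,f}
  L3 li={a,f} lo=∅
  L4 li={a,s} lo=∅
  L5 li=∅ lo=∅

Interference:
  a — {f,q,r,s}
  f — {a,r}
  q — {a}
  r — {a,f,s}
  s — {a,r}

N(f) = ["a", "r"]

Answer: ["a", "r"]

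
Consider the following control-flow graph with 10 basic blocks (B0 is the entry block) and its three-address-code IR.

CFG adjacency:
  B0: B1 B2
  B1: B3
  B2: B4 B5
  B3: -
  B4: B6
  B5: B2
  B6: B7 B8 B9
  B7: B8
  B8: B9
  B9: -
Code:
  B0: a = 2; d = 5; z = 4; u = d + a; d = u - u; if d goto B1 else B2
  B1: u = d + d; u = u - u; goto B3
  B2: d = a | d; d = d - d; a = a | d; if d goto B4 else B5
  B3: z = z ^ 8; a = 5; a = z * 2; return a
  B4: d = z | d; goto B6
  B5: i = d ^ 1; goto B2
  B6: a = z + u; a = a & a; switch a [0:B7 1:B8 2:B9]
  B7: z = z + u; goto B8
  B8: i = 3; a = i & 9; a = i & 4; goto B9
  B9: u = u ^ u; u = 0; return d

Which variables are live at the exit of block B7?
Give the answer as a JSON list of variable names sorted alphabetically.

Per-block:
  B0 def {a,d,u,z} use ∅
  B1 def {u} use {d}
  B2 def {a,d} use {a,d}
  B3 def {a,z} use {z}
  B4 def {d} use {d,z}
  B5 def {i} use {d}
  B6 def {a} use {u,z}
  B7 def {z} use {u,z}
  B8 def {a,i} use ∅
  B9 def {u} use {d,u}

Live sets:
  B0: in=∅ out={a,d,u,z}
  B1: in={d,z} out={z}
  B2: in={a,d,u,z} out={a,d,u,z}
  B3: in={z} out=∅
  B4: in={d,u,z} out={d,u,z}
  B5: in={a,d,u,z} out={a,d,u,z}
  B6: in={d,u,z} out={d,u,z}
  B7: in={d,u,z} out={d,u}
  B8: in={d,u} out={d,u}
  B9: in={d,u} out=∅

live-out(B7) = ["d", "u"]

Answer: ["d", "u"]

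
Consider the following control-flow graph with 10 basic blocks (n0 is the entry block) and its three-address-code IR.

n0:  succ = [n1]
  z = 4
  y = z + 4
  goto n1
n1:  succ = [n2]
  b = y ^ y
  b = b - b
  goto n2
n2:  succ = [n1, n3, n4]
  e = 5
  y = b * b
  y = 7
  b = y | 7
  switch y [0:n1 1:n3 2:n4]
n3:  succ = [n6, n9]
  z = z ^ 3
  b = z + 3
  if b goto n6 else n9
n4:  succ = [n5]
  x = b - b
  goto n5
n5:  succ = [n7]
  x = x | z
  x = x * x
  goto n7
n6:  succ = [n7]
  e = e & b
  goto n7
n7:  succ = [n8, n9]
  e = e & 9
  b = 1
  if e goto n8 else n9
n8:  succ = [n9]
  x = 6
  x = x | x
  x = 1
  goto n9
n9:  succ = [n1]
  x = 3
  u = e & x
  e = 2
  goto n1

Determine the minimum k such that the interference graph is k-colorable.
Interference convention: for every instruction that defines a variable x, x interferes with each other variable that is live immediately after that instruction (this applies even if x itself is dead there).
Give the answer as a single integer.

Block summaries:
  n0 def {y,z} use ∅
  n1 def {b} use {y}
  n2 def {b,e,y} use {b}
  n3 def {b,z} use {z}
  n4 def {x} use {b}
  n5 def {x} use {x,z}
  n6 def {e} use {b,e}
  n7 def {b,e} use {e}
  n8 def {x} use ∅
  n9 def {e,u,x} use {e}

Backward fixpoint:
  live n0: ∅→{y,z}
  live n1: {y,z}→{b,z}
  live n2: {b,z}→{b,e,y,z}
  live n3: {e,y,z}→{b,e,y,z}
  live n4: {b,e,y,z}→{e,x,y,z}
  live n5: {e,x,y,z}→{e,y,z}
  live n6: {b,e,y,z}→{e,y,z}
  live n7: {e,y,z}→{e,y,z}
  live n8: {e,y,z}→{e,y,z}
  live n9: {e,y,z}→{y,z}

Interfere edges:
  b — {e,y,z}
  e — {b,x,y,z}
  u — {y,z}
  x — {e,y,z}
  y — {b,e,u,x,z}
  z — {b,e,u,x,y}

Colouring:
  {b,e,y,z} pairwise interfere (4-clique) ⇒ χ ≥ 4
  assign b→r3 e→r2 u→r2 x→r3 y→r0 z→r1 — no edge inside a register ⇒ χ ≤ 4
  χ = 4

Answer: 4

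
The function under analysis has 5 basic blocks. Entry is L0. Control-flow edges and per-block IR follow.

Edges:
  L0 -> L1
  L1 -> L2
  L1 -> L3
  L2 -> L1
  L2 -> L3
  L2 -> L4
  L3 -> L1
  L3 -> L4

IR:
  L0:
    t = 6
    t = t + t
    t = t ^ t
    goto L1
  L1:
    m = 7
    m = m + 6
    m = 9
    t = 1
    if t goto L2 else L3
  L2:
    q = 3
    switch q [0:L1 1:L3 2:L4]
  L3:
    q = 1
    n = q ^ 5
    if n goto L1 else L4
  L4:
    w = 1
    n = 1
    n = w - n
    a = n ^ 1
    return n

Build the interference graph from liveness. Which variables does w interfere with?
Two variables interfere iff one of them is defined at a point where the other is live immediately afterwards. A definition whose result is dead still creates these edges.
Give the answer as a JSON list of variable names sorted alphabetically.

Answer: ["n"]

Working:
Per-block:
  L0 def {t} use ∅
  L1 def {m,t} use ∅
  L2 def {q} use ∅
  L3 def {n,q} use ∅
  L4 def {a,n,w} use ∅

Backward fixpoint:
  L0 li=∅ lo=∅
  L1 li=∅ lo=∅
  L2 li=∅ lo=∅
  L3 li=∅ lo=∅
  L4 li=∅ lo=∅

Conflict graph:
  a — {n}
  m — ∅
  n — {a,w}
  q — ∅
  t — ∅
  w — {n}

N(w) = ["n"]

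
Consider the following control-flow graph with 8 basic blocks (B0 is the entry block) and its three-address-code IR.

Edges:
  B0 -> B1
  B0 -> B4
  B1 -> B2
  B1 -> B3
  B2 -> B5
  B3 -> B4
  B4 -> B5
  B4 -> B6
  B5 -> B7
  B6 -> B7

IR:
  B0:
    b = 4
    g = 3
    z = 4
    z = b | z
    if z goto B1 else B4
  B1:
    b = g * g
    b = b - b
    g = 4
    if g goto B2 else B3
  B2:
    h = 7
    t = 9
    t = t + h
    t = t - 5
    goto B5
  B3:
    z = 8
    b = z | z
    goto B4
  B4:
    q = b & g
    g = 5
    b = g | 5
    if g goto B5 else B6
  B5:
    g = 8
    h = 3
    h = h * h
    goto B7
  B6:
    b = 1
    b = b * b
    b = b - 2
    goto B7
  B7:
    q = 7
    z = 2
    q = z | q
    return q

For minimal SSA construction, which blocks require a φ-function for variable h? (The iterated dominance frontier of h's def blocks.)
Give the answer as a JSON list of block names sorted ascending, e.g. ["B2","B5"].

idom tree: B1←B0 B2←B1 B3←B1 B4←B0 B5←B0 B6←B4 B7←B0
Join-block Dom:
  B4: preds {B0,B3}: {B0} ∩ {B0,B1,B3} = {B0}; idom=B0
  B5: preds {B2,B4}: {B0,B1,B2} ∩ {B0,B4} = {B0}; idom=B0
  B7: preds {B5,B6}: {B0,B5} ∩ {B0,B4,B6} = {B0}; idom=B0

DF walk-up:
  B4←B0: walk · to B0
  B4←B3: walk B3→B1 to B0
  B5←B2: walk B2→B1 to B0
  B5←B4: walk B4 to B0
  B7←B5: walk B5 to B0
  B7←B6: walk B6→B4 to B0
  B0: DF=∅
  B1: DF={B4,B5}
  B2: DF={B5}
  B3: DF={B4}
  B4: DF={B5,B7}
  B5: DF={B7}
  B6: DF={B7}
  B7: DF=∅

φ for h: defs {B2,B5}
  DF⁺ = {B5,B7}

Answer: ["B5", "B7"]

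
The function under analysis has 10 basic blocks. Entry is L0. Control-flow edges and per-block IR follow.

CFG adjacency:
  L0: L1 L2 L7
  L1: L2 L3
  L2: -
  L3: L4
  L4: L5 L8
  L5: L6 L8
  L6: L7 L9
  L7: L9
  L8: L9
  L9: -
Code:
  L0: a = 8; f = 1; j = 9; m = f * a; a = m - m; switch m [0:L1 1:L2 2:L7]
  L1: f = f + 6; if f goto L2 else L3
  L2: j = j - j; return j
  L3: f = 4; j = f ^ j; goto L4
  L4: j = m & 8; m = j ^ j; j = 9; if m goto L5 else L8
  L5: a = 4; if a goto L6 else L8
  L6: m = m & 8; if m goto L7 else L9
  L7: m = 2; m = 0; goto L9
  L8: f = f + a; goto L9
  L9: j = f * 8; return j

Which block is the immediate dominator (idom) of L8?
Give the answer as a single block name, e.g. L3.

Answer: L4

Working:
idom tree: L1←L0 L2←L0 L3←L1 L4←L3 L5←L4 L6←L5 L7←L0 L8←L4 L9←L0
Dom∩ at merges:
  L2: preds {L0,L1}: {L0} ∩ {L0,L1} = {L0}; idom=L0
  L7: preds {L0,L6}: {L0} ∩ {L0,L1,L3,L4,L5,L6} = {L0}; idom=L0
  L8: preds {L4,L5}: {L0,L1,L3,L4} ∩ {L0,L1,L3,L4,L5} = {L0,L1,L3,L4}; idom=L4
  L9: preds {L6,L7,L8}: {L0,L1,L3,L4,L5,L6} ∩ {L0,L7} ∩ {L0,L1,L3,L4,L8} = {L0}; idom=L0

idom(L8) = L4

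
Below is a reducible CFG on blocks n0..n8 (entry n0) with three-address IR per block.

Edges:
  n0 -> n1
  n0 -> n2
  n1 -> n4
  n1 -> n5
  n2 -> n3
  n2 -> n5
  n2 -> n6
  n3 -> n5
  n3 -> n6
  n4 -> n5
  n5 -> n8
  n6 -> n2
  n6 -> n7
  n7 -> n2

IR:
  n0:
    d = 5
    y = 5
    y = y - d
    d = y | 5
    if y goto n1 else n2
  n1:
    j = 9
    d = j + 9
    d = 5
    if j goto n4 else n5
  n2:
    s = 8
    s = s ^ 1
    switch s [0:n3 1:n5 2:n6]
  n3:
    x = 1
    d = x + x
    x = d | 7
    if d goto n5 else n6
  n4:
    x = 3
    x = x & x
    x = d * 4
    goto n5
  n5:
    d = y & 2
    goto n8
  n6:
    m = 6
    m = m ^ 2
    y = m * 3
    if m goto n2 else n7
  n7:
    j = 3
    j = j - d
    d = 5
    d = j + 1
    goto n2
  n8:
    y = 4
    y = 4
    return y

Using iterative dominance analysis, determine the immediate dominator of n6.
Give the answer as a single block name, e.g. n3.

Answer: n2

Analysis:
idom tree: n1←n0 n2←n0 n3←n2 n4←n1 n5←n0 n6←n2 n7←n6 n8←n5
Join-block Dom:
  n2: preds {n0,n6,n7}: {n0} ∩ {n0,n2,n6} ∩ {n0,n2,n6,n7} = {n0}; idom=n0
  n5: preds {n1,n2,n3,n4}: {n0,n1} ∩ {n0,n2} ∩ {n0,n2,n3} ∩ {n0,n1,n4} = {n0}; idom=n0
  n6: preds {n2,n3}: {n0,n2} ∩ {n0,n2,n3} = {n0,n2}; idom=n2

idom(n6) = n2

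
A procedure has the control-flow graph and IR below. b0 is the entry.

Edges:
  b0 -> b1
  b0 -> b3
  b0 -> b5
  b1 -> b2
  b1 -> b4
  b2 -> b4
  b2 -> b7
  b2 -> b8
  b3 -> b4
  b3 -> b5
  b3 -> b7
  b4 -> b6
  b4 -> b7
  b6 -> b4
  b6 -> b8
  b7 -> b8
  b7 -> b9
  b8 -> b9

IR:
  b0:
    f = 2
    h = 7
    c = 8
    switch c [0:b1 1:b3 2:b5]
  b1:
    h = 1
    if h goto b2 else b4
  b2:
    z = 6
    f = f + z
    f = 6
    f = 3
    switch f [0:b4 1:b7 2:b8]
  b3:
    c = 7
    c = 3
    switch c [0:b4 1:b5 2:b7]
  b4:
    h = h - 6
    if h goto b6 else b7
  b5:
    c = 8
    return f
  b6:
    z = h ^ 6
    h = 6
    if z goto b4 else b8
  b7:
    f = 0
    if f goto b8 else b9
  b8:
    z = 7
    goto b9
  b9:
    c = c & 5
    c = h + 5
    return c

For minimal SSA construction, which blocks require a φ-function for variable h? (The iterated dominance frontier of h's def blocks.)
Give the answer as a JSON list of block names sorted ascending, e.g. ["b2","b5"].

Answer: ["b4", "b7", "b8", "b9"]

Working:
idom tree: b1←b0 b2←b1 b3←b0 b4←b0 b5←b0 b6←b4 b7←b0 b8←b0 b9←b0
Dom∩ at merges:
  b4: preds {b1,b2,b3,b6}: {b0,b1} ∩ {b0,b1,b2} ∩ {b0,b3} ∩ {b0,b4,b6} = {b0}; idom=b0
  b5: preds {b0,b3}: {b0} ∩ {b0,b3} = {b0}; idom=b0
  b7: preds {b2,b3,b4}: {b0,b1,b2} ∩ {b0,b3} ∩ {b0,b4} = {b0}; idom=b0
  b8: preds {b2,b6,b7}: {b0,b1,b2} ∩ {b0,b4,b6} ∩ {b0,b7} = {b0}; idom=b0
  b9: preds {b7,b8}: {b0,b7} ∩ {b0,b8} = {b0}; idom=b0

DF walk-up:
  b4←b1: walk b1 to b0
  b4←b2: walk b2→b1 to b0
  b4←b3: walk b3 to b0
  b4←b6: walk b6→b4 to b0
  b5←b0: walk · to b0
  b5←b3: walk b3 to b0
  b7←b2: walk b2→b1 to b0
  b7←b3: walk b3 to b0
  b7←b4: walk b4 to b0
  b8←b2: walk b2→b1 to b0
  b8←b6: walk b6→b4 to b0
  b8←b7: walk b7 to b0
  b9←b7: walk b7 to b0
  b9←b8: walk b8 to b0
  DF(b0)=∅
  DF(b1)={b4,b7,b8}
  DF(b2)={b4,b7,b8}
  DF(b3)={b4,b5,b7}
  DF(b4)={b4,b7,b8}
  DF(b5)=∅
  DF(b6)={b4,b8}
  DF(b7)={b8,b9}
  DF(b8)={b9}
  DF(b9)=∅

φ for h: defs {b0,b1,b4,b6}
  DF⁺ = {b4,b7,b8,b9}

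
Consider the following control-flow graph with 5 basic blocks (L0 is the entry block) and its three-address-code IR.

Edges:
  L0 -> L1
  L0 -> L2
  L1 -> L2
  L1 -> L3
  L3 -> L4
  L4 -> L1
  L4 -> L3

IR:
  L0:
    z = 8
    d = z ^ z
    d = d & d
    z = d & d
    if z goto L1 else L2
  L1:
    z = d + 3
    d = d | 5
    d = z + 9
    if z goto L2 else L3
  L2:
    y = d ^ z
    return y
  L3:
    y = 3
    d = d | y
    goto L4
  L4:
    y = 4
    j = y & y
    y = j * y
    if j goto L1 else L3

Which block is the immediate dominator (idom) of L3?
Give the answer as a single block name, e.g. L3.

Answer: L1

Analysis:
idom tree: L1←L0 L2←L0 L3←L1 L4←L3
Join-block Dom:
  L1: preds {L0,L4}: {L0} ∩ {L0,L1,L3,L4} = {L0}; idom=L0
  L2: preds {L0,L1}: {L0} ∩ {L0,L1} = {L0}; idom=L0
  L3: preds {L1,L4}: {L0,L1} ∩ {L0,L1,L3,L4} = {L0,L1}; idom=L1

idom(L3) = L1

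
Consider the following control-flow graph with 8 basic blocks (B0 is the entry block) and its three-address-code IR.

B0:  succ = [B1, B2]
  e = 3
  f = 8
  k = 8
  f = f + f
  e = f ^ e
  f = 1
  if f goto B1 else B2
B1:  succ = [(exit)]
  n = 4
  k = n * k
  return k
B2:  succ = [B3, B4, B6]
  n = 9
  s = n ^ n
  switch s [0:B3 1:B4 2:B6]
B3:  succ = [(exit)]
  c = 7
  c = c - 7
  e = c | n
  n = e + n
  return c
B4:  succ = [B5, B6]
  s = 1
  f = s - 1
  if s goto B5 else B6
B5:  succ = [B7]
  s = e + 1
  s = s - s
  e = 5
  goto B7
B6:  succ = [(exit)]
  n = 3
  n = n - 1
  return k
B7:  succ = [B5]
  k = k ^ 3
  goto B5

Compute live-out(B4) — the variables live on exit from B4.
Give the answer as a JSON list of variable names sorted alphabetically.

Block summaries:
  B0: def={e,f,k} ue=∅
  B1: def={k,n} ue={k}
  B2: def={n,s} ue=∅
  B3: def={c,e,n} ue={n}
  B4: def={f,s} ue=∅
  B5: def={e,s} ue={e}
  B6: def={n} ue={k}
  B7: def={k} ue={k}

Backward fixpoint:
  B0 li=∅ lo={e,k}
  B1 li={k} lo=∅
  B2 li={e,k} lo={e,k,n}
  B3 li={n} lo=∅
  B4 li={e,k} lo={e,k}
  B5 li={e,k} lo={e,k}
  B6 li={k} lo=∅
  B7 li={e,k} lo={e,k}

live-out(B4) = ["e", "k"]

Answer: ["e", "k"]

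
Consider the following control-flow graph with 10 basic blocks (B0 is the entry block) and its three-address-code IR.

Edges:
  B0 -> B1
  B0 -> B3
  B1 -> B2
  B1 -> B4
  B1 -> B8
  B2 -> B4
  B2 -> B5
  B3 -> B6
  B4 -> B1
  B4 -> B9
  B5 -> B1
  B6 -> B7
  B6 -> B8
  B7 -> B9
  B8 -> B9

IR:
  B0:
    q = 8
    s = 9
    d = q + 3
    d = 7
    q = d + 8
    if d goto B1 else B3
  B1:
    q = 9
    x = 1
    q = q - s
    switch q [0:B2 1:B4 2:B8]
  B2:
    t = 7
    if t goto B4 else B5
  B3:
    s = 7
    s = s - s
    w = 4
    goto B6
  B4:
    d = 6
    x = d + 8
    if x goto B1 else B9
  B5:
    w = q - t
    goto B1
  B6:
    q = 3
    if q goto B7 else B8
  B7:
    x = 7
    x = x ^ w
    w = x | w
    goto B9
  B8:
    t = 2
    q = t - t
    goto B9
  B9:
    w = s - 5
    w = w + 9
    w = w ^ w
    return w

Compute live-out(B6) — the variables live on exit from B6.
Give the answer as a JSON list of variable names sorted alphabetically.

def/use:
  B0: {d,q,s} / ∅
  B1: {q,x} / {s}
  B2: {t} / ∅
  B3: {s,w} / ∅
  B4: {d,x} / ∅
  B5: {w} / {q,t}
  B6: {q} / ∅
  B7: {w,x} / {w}
  B8: {q,t} / ∅
  B9: {w} / {s}

Live sets:
  B0 li=∅ lo={s}
  B1 li={s} lo={q,s}
  B2 li={q,s} lo={q,s,t}
  B3 li=∅ lo={s,w}
  B4 li={s} lo={s}
  B5 li={q,s,t} lo={s}
  B6 li={s,w} lo={s,w}
  B7 li={s,w} lo={s}
  B8 li={s} lo={s}
  B9 li={s} lo=∅

live-out(B6) = ["s", "w"]

Answer: ["s", "w"]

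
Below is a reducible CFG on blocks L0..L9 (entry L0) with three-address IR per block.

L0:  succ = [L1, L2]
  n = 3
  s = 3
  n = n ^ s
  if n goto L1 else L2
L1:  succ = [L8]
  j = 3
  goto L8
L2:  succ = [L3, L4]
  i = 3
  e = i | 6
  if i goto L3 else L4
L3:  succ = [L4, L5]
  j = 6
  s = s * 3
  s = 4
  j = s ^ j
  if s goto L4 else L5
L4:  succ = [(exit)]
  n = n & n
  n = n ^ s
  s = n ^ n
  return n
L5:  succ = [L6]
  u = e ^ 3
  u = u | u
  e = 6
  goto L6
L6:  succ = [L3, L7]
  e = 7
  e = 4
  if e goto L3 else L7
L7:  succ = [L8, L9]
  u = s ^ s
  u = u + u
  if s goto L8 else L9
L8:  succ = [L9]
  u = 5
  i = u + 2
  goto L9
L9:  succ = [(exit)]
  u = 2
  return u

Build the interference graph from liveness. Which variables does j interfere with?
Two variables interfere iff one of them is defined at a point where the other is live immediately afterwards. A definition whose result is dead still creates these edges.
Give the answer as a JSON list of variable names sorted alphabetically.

Answer: ["e", "n", "s"]

Derivation:
def/use:
  L0 def {n,s} use ∅
  L1 def {j} use ∅
  L2 def {e,i} use ∅
  L3 def {j,s} use {s}
  L4 def {n,s} use {n,s}
  L5 def {e,u} use {e}
  L6 def {e} use ∅
  L7 def {u} use {s}
  L8 def {i,u} use ∅
  L9 def {u} use ∅

Live sets:
  L0 li=∅ lo={n,s}
  L1 li=∅ lo=∅
  L2 li={n,s} lo={e,n,s}
  L3 li={e,n,s} lo={e,n,s}
  L4 li={n,s} lo=∅
  L5 li={e,n,s} lo={n,s}
  L6 li={n,s} lo={e,n,s}
  L7 li={s} lo=∅
  L8 li=∅ lo=∅
  L9 li=∅ lo=∅

Interference:
  e↔{i,j,n,s}
  i↔{e,n,s}
  j↔{e,n,s}
  n↔{e,i,j,s,u}
  s↔{e,i,j,n,u}
  u↔{n,s}

N(j) = ["e", "n", "s"]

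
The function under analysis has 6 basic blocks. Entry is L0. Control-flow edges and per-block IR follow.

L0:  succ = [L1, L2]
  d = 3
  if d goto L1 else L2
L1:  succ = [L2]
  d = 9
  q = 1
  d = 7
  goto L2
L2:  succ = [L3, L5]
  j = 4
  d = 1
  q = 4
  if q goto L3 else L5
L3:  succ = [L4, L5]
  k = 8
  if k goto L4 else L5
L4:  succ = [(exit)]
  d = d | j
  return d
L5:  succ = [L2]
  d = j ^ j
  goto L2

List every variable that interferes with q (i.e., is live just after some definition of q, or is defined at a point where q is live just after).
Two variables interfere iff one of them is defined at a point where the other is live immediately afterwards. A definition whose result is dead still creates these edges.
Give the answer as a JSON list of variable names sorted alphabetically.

Per-block:
  L0: def={d} ue=∅
  L1: def={d,q} ue=∅
  L2: def={d,j,q} ue=∅
  L3: def={k} ue=∅
  L4: def={d} ue={d,j}
  L5: def={d} ue={j}

Backward fixpoint:
  L0: in=∅ out=∅
  L1: in=∅ out=∅
  L2: in=∅ out={d,j}
  L3: in={d,j} out={d,j}
  L4: in={d,j} out=∅
  L5: in={j} out=∅

Interference:
  d — {j,k,q}
  j — {d,k,q}
  k — {d,j}
  q — {d,j}

N(q) = ["d", "j"]

Answer: ["d", "j"]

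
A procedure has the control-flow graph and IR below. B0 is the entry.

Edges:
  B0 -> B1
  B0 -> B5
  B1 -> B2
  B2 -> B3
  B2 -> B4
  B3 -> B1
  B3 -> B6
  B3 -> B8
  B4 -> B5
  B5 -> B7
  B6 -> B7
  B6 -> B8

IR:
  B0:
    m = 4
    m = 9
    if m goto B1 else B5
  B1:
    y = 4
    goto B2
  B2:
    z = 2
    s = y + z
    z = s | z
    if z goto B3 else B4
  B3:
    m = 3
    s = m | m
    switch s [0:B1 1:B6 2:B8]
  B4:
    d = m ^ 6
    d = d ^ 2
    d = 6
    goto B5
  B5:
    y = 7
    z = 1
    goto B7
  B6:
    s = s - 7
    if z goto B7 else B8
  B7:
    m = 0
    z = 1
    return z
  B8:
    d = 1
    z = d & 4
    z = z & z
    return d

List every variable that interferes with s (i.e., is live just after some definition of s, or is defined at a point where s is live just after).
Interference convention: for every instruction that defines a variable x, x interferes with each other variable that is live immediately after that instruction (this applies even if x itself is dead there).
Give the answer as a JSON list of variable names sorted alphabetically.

Per-block:
  B0: def={m} ue=∅
  B1: def={y} ue=∅
  B2: def={s,z} ue={y}
  B3: def={m,s} ue=∅
  B4: def={d} ue={m}
  B5: def={y,z} ue=∅
  B6: def={s} ue={s,z}
  B7: def={m,z} ue=∅
  B8: def={d,z} ue=∅

Liveness:
  B0 li=∅ lo={m}
  B1 li={m} lo={m,y}
  B2 li={m,y} lo={m,z}
  B3 li={z} lo={m,s,z}
  B4 li={m} lo=∅
  B5 li=∅ lo=∅
  B6 li={s,z} lo=∅
  B7 li=∅ lo=∅
  B8 li=∅ lo=∅

Interference:
  d: {z}
  m: {s,y,z}
  s: {m,z}
  y: {m,z}
  z: {d,m,s,y}

N(s) = ["m", "z"]

Answer: ["m", "z"]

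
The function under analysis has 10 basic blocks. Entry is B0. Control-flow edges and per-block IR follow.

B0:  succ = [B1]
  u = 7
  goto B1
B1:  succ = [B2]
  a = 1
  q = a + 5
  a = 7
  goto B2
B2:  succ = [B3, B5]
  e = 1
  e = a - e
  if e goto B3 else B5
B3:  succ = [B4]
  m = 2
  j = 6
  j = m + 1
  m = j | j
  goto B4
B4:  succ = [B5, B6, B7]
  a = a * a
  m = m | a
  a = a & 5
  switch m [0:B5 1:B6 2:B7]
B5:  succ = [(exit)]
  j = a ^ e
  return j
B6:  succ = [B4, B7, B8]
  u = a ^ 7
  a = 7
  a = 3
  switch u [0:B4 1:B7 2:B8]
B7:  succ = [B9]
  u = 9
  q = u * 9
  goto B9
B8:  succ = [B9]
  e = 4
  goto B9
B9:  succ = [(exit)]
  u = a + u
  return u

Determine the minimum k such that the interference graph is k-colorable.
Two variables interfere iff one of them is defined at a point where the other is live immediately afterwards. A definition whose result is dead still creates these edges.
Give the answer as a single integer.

Answer: 4

Analysis:
Per-block:
  B0: {u} / ∅
  B1: {a,q} / ∅
  B2: {e} / {a}
  B3: {j,m} / ∅
  B4: {a,m} / {a,m}
  B5: {j} / {a,e}
  B6: {a,u} / {a}
  B7: {q,u} / ∅
  B8: {e} / ∅
  B9: {u} / {a,u}

Live sets:
  live B0: ∅→∅
  live B1: ∅→{a}
  live B2: {a}→{a,e}
  live B3: {a,e}→{a,e,m}
  live B4: {a,e,m}→{a,e,m}
  live B5: {a,e}→∅
  live B6: {a,e,m}→{a,e,m,u}
  live B7: {a}→{a,u}
  live B8: {a,u}→{a,u}
  live B9: {a,u}→∅

Interfere edges:
  a: {e,j,m,q,u}
  e: {a,j,m,u}
  j: {a,e,m}
  m: {a,e,j,u}
  q: {a,u}
  u: {a,e,m,q}

Chromatic number:
  {a,e,j,m} pairwise interfere (4-clique) ⇒ χ ≥ 4
  assign a→R0 e→R1 j→R3 m→R2 q→R1 u→R3 — no edge inside a register ⇒ χ ≤ 4
  χ = 4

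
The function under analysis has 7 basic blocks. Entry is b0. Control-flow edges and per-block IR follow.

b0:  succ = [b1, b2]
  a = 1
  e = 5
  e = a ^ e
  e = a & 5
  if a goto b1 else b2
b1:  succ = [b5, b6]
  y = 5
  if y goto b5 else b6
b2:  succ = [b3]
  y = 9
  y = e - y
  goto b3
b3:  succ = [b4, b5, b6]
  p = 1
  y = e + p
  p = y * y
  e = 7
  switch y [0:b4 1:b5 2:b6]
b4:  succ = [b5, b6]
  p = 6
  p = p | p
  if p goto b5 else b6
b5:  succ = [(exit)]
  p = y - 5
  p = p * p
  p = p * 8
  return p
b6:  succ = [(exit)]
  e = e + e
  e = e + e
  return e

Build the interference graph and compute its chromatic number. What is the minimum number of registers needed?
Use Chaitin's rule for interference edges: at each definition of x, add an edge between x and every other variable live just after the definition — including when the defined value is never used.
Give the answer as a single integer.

Answer: 3

Analysis:
Block summaries:
  b0 def {a,e} use ∅
  b1 def {y} use ∅
  b2 def {y} use {e}
  b3 def {e,p,y} use {e}
  b4 def {p} use ∅
  b5 def {p} use {y}
  b6 def {e} use {e}

Live sets:
  b0 li=∅ lo={e}
  b1 li={e} lo={e,y}
  b2 li={e} lo={e}
  b3 li={e} lo={e,y}
  b4 li={e,y} lo={e,y}
  b5 li={y} lo=∅
  b6 li={e} lo=∅

Interfere edges:
  a↔{e}
  e↔{a,p,y}
  p↔{e,y}
  y↔{e,p}

Chromatic number:
  clique {e,p,y} ⇒ need ≥ 3
  assign a→c1 e→c0 p→c1 y→c2 — no edge inside a register ⇒ χ ≤ 3
  χ = 3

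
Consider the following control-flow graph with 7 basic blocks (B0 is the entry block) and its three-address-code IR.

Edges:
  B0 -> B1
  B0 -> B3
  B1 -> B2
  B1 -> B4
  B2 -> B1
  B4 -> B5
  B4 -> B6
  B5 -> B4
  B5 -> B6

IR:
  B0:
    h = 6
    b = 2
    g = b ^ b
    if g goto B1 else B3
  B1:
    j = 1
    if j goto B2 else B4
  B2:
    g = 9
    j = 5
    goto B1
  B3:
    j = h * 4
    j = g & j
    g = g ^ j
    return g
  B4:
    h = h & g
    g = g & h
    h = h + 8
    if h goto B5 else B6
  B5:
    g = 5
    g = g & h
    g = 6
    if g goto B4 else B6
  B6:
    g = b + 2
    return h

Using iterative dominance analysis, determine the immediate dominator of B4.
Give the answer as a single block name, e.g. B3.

Answer: B1

Analysis:
idom tree: B1←B0 B2←B1 B3←B0 B4←B1 B5←B4 B6←B4
Dom at joins:
  B1: preds {B0,B2}: {B0} ∩ {B0,B1,B2} = {B0}; idom=B0
  B4: preds {B1,B5}: {B0,B1} ∩ {B0,B1,B4,B5} = {B0,B1}; idom=B1
  B6: preds {B4,B5}: {B0,B1,B4} ∩ {B0,B1,B4,B5} = {B0,B1,B4}; idom=B4

idom(B4) = B1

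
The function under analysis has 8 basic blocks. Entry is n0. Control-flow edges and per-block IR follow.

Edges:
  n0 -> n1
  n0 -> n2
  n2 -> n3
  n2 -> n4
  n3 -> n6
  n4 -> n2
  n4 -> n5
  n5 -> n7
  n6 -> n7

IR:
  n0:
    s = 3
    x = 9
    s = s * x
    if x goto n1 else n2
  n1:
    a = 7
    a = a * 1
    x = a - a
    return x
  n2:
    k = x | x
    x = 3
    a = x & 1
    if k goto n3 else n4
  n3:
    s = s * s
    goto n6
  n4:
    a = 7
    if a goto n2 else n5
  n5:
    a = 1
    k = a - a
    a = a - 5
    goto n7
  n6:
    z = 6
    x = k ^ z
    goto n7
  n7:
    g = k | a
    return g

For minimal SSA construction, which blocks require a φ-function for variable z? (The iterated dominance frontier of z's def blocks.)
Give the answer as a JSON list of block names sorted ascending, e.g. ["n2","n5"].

idom tree: n1←n0 n2←n0 n3←n2 n4←n2 n5←n4 n6←n3 n7←n2
Dom∩ at merges:
  n2: preds {n0,n4}: {n0} ∩ {n0,n2,n4} = {n0}; idom=n0
  n7: preds {n5,n6}: {n0,n2,n4,n5} ∩ {n0,n2,n3,n6} = {n0,n2}; idom=n2

Frontier:
  join n2 pred n0: · stop@n0
  join n2 pred n4: n4→n2 stop@n0
  join n7 pred n5: n5→n4 stop@n2
  join n7 pred n6: n6→n3 stop@n2
  n0 → ∅
  n1 → ∅
  n2 → {n2}
  n3 → {n7}
  n4 → {n2,n7}
  n5 → {n7}
  n6 → {n7}
  n7 → ∅

φ for z: defs {n6}
  DF⁺ = {n7}

Answer: ["n7"]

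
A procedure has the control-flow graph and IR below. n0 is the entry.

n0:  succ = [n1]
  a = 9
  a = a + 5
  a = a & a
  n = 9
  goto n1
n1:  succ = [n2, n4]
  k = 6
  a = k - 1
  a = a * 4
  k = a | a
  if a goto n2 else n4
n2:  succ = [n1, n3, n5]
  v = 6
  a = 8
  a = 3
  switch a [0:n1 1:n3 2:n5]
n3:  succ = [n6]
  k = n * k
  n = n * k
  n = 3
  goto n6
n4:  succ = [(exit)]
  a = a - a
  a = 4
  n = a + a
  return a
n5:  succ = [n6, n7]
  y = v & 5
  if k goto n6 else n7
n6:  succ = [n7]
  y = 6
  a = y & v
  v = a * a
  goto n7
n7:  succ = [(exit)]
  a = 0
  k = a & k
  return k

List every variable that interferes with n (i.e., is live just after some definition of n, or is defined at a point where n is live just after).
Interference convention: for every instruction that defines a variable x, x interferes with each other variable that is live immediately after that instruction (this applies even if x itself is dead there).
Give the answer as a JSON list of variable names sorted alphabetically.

Answer: ["a", "k", "v"]

Working:
Per-block:
  n0: {a,n} / ∅
  n1: {a,k} / ∅
  n2: {a,v} / ∅
  n3: {k,n} / {k,n}
  n4: {a,n} / {a}
  n5: {y} / {k,v}
  n6: {a,v,y} / {v}
  n7: {a,k} / {k}

Liveness:
  n0: in=∅ out={n}
  n1: in={n} out={a,k,n}
  n2: in={k,n} out={k,n,v}
  n3: in={k,n,v} out={k,v}
  n4: in={a} out=∅
  n5: in={k,v} out={k,v}
  n6: in={k,v} out={k}
  n7: in={k} out=∅

Interference:
  a↔{k,n,v}
  k↔{a,n,v,y}
  n↔{a,k,v}
  v↔{a,k,n,y}
  y↔{k,v}

N(n) = ["a", "k", "v"]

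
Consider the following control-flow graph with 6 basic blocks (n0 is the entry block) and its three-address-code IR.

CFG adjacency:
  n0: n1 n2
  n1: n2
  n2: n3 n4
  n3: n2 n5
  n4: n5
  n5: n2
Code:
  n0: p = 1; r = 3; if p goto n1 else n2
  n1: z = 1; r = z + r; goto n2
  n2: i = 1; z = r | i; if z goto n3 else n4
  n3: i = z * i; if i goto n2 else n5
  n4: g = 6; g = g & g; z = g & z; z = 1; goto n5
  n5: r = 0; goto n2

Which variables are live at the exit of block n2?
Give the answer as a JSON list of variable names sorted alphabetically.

Block summaries:
  n0: {p,r} / ∅
  n1: {r,z} / {r}
  n2: {i,z} / {r}
  n3: {i} / {i,z}
  n4: {g,z} / {z}
  n5: {r} / ∅

Live sets:
  n0 li=∅ lo={r}
  n1 li={r} lo={r}
  n2 li={r} lo={i,r,z}
  n3 li={i,r,z} lo={r}
  n4 li={z} lo=∅
  n5 li=∅ lo={r}

live-out(n2) = ["i", "r", "z"]

Answer: ["i", "r", "z"]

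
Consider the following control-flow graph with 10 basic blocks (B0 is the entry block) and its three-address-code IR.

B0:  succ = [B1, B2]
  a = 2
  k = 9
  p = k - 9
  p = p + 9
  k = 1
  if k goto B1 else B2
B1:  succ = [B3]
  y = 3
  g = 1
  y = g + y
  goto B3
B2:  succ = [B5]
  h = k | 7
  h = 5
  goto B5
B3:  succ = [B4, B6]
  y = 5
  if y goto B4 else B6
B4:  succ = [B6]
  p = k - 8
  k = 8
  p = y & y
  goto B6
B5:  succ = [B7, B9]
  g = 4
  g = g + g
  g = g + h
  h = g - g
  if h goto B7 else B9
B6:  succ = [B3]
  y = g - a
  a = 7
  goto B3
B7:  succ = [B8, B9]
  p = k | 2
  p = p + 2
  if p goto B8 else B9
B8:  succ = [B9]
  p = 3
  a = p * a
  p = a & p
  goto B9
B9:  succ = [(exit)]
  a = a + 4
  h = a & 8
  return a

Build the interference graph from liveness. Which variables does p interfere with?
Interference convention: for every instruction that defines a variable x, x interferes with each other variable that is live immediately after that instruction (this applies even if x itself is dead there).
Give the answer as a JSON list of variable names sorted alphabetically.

def/use:
  B0 def {a,k,p} use ∅
  B1 def {g,y} use ∅
  B2 def {h} use {k}
  B3 def {y} use ∅
  B4 def {k,p} use {k,y}
  B5 def {g,h} use {h}
  B6 def {a,y} use {a,g}
  B7 def {p} use {k}
  B8 def {a,p} use {a}
  B9 def {a,h} use {a}

Live sets:
  live B0: ∅→{a,k}
  live B1: {a,k}→{a,g,k}
  live B2: {a,k}→{a,h,k}
  live B3: {a,g,k}→{a,g,k,y}
  live B4: {a,g,k,y}→{a,g,k}
  live B5: {a,h,k}→{a,k}
  live B6: {a,g,k}→{a,g,k}
  live B7: {a,k}→{a}
  live B8: {a}→{a}
  live B9: {a}→∅

Conflict graph:
  a↔{g,h,k,p,y}
  g↔{a,h,k,p,y}
  h↔{a,g,k}
  k↔{a,g,h,p,y}
  p↔{a,g,k,y}
  y↔{a,g,k,p}

N(p) = ["a", "g", "k", "y"]

Answer: ["a", "g", "k", "y"]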